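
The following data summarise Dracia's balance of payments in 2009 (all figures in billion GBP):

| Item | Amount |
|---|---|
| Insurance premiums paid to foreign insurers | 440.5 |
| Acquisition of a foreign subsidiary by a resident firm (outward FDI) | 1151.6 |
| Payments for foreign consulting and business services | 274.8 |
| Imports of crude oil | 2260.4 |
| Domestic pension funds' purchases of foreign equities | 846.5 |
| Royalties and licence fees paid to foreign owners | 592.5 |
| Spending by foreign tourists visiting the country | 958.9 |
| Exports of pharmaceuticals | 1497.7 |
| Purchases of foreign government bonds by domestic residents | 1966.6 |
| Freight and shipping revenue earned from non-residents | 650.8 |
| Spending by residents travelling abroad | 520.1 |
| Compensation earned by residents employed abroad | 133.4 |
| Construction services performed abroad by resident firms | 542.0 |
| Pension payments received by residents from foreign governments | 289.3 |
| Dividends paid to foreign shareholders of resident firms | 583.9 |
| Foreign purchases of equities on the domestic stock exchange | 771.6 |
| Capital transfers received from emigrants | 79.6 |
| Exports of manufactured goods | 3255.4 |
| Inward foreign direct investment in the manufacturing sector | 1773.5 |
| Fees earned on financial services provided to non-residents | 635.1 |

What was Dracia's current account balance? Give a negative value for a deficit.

3290.4

Goods: 3255.4 - 2260.4 + 1497.7 = 2492.7
Services: 958.9 - 274.8 + 635.1 - 440.5 + 542.0 + 650.8 - 520.1 - 592.5 = 958.9
Primary income: 133.4 - 583.9 = -450.5
Secondary income: 289.3
Current account = 2492.7 + 958.9 + (-450.5) + 289.3 = 3290.4
(Excluded from the current account — financial account: acquisition of a foreign subsidiary by a resident firm (outward FDI) 1151.6, domestic pension funds' purchases of foreign equities 846.5, purchases of foreign government bonds by domestic residents 1966.6, foreign purchases of equities on the domestic stock exchange 771.6, inward foreign direct investment in the manufacturing sector 1773.5; capital account: capital transfers received from emigrants 79.6.)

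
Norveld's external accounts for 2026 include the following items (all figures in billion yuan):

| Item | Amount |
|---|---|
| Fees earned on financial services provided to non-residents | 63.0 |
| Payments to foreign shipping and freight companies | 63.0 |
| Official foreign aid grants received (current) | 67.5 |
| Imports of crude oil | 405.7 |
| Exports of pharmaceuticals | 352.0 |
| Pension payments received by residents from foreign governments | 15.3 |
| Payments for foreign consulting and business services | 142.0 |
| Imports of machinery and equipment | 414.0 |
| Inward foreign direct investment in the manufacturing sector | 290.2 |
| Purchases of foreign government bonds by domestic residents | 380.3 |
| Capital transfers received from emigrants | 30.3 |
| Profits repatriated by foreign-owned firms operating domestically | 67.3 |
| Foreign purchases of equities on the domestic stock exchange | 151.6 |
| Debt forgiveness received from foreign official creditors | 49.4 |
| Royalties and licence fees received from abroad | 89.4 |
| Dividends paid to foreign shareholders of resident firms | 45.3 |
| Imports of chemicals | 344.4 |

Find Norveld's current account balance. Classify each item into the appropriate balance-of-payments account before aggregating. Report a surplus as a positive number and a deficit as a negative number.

-894.5

Goods: 352.0 - 344.4 - 405.7 - 414.0 = -812.1
Services: -142.0 - 63.0 + 63.0 + 89.4 = -52.6
Primary income: -45.3 - 67.3 = -112.6
Secondary income: 15.3 + 67.5 = 82.8
Current account = (-812.1) + (-52.6) + (-112.6) + 82.8 = -894.5
(Excluded from the current account — financial account: inward foreign direct investment in the manufacturing sector 290.2, purchases of foreign government bonds by domestic residents 380.3, foreign purchases of equities on the domestic stock exchange 151.6; capital account: capital transfers received from emigrants 30.3, debt forgiveness received from foreign official creditors 49.4.)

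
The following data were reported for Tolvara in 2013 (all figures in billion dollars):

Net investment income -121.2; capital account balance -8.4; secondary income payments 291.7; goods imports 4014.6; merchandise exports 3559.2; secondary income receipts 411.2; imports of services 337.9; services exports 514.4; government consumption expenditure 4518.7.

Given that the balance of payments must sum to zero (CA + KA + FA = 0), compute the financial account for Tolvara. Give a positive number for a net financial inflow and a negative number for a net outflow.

Goods balance = 3559.2 - 4014.6 = -455.4
Services balance = 514.4 - 337.9 = 176.5
Trade balance (goods + services) = -455.4 + 176.5 = -278.9
Net primary income = -121.2
Net secondary income = 411.2 - 291.7 = 119.5
Current account = -278.9 + (-121.2) + 119.5 = -280.6
Financial account = -(-280.6 + (-8.4)) = 289.0

289.0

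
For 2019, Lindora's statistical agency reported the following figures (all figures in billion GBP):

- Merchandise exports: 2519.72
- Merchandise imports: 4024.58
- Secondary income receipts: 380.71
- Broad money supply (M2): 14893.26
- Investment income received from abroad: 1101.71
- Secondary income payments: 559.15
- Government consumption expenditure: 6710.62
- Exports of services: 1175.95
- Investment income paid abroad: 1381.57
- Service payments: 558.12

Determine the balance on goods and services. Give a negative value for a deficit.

-887.03

Goods balance = 2519.72 - 4024.58 = -1504.86
Services balance = 1175.95 - 558.12 = 617.83
Trade balance (goods + services) = -1504.86 + 617.83 = -887.03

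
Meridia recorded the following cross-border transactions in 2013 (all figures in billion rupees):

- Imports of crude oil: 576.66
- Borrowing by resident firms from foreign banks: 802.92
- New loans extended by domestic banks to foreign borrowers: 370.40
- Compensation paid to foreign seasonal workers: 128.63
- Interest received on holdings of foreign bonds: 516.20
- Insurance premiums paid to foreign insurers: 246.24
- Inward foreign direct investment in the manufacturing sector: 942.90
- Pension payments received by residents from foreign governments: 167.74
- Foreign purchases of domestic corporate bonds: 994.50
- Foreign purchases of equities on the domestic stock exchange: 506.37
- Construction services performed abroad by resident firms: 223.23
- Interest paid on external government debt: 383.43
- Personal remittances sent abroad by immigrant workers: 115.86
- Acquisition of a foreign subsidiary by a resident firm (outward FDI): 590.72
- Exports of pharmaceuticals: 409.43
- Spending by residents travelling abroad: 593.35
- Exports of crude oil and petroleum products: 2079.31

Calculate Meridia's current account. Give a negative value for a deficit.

Goods: -576.66 + 2079.31 + 409.43 = 1912.08
Services: -593.35 - 246.24 + 223.23 = -616.36
Primary income: 516.20 - 128.63 - 383.43 = 4.14
Secondary income: -115.86 + 167.74 = 51.88
Current account = 1912.08 + (-616.36) + 4.14 + 51.88 = 1351.74
(Excluded from the current account — financial account: borrowing by resident firms from foreign banks 802.92, new loans extended by domestic banks to foreign borrowers 370.40, inward foreign direct investment in the manufacturing sector 942.90, foreign purchases of domestic corporate bonds 994.50, foreign purchases of equities on the domestic stock exchange 506.37, acquisition of a foreign subsidiary by a resident firm (outward FDI) 590.72.)

1351.74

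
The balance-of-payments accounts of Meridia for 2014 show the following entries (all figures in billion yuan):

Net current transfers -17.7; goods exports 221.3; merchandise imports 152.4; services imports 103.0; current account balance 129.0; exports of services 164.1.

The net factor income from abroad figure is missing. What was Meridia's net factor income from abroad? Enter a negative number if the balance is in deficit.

Current account = goods balance + services balance + net primary income + net secondary income
Sum of the known components = 112.3
Net factor income from abroad = CA - (known components) = 129.0 - 112.3 = 16.7

16.7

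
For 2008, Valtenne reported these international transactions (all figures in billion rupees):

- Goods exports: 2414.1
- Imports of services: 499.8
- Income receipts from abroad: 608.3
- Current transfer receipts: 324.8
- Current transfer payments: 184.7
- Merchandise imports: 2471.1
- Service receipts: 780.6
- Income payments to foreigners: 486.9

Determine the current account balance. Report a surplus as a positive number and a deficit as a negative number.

Goods balance = 2414.1 - 2471.1 = -57.0
Services balance = 780.6 - 499.8 = 280.8
Trade balance (goods + services) = -57.0 + 280.8 = 223.8
Net primary income = 608.3 - 486.9 = 121.4
Net secondary income = 324.8 - 184.7 = 140.1
Current account = 223.8 + 121.4 + 140.1 = 485.3

485.3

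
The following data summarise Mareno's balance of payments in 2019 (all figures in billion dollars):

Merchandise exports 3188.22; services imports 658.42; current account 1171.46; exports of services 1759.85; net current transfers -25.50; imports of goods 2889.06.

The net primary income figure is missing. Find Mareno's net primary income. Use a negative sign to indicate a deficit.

Current account = goods balance + services balance + net primary income + net secondary income
Sum of the known components = 1375.09
Net primary income = CA - (known components) = 1171.46 - 1375.09 = -203.63

-203.63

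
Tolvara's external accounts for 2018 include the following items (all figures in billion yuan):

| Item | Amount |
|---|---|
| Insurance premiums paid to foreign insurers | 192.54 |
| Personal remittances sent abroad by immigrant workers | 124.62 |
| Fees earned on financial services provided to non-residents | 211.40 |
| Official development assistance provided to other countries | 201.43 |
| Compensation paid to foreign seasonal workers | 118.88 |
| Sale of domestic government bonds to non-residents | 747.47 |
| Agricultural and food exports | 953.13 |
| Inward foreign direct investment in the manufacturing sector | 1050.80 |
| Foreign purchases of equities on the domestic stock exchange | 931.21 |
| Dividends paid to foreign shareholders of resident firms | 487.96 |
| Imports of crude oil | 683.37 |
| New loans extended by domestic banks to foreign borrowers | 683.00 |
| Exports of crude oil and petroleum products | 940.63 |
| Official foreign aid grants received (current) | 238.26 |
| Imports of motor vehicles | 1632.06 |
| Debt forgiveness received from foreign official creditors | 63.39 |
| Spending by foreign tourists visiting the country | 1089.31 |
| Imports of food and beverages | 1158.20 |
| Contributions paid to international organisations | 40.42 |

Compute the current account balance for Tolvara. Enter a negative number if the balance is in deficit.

-1206.75

Goods: -683.37 + 940.63 - 1158.20 + 953.13 - 1632.06 = -1579.87
Services: -192.54 + 1089.31 + 211.40 = 1108.17
Primary income: -487.96 - 118.88 = -606.84
Secondary income: -201.43 - 124.62 + 238.26 - 40.42 = -128.21
Current account = (-1579.87) + 1108.17 + (-606.84) + (-128.21) = -1206.75
(Excluded from the current account — financial account: sale of domestic government bonds to non-residents 747.47, inward foreign direct investment in the manufacturing sector 1050.80, foreign purchases of equities on the domestic stock exchange 931.21, new loans extended by domestic banks to foreign borrowers 683.00; capital account: debt forgiveness received from foreign official creditors 63.39.)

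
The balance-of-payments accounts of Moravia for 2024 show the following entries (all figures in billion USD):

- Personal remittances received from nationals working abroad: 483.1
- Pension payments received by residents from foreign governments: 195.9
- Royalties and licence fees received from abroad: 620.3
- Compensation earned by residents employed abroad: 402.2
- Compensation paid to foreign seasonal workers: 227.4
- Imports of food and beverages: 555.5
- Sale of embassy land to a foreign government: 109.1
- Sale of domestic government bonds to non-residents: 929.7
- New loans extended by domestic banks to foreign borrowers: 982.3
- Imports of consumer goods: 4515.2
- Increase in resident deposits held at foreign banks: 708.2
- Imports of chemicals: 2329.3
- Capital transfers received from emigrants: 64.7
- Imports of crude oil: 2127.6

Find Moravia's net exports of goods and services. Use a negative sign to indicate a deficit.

Goods: -555.5 - 2127.6 - 4515.2 - 2329.3 = -9527.6
Services: 620.3
Trade balance = -9527.6 + 620.3 = -8907.3
(Excluded from the trade balance — secondary income: personal remittances received from nationals working abroad 483.1, pension payments received by residents from foreign governments 195.9; primary income: compensation earned by residents employed abroad 402.2, compensation paid to foreign seasonal workers 227.4; capital account: sale of embassy land to a foreign government 109.1, capital transfers received from emigrants 64.7; financial account: sale of domestic government bonds to non-residents 929.7, new loans extended by domestic banks to foreign borrowers 982.3, increase in resident deposits held at foreign banks 708.2.)

-8907.3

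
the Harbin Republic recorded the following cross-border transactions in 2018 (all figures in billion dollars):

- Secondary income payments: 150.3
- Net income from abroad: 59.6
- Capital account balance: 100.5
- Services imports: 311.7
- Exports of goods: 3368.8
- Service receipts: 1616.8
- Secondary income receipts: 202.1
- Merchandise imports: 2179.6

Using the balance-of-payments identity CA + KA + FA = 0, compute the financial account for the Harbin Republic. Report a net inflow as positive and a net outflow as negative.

Goods balance = 3368.8 - 2179.6 = 1189.2
Services balance = 1616.8 - 311.7 = 1305.1
Trade balance (goods + services) = 1189.2 + 1305.1 = 2494.3
Net primary income = 59.6
Net secondary income = 202.1 - 150.3 = 51.8
Current account = 2494.3 + 59.6 + 51.8 = 2605.7
Financial account = -(2605.7 + 100.5) = -2706.2

-2706.2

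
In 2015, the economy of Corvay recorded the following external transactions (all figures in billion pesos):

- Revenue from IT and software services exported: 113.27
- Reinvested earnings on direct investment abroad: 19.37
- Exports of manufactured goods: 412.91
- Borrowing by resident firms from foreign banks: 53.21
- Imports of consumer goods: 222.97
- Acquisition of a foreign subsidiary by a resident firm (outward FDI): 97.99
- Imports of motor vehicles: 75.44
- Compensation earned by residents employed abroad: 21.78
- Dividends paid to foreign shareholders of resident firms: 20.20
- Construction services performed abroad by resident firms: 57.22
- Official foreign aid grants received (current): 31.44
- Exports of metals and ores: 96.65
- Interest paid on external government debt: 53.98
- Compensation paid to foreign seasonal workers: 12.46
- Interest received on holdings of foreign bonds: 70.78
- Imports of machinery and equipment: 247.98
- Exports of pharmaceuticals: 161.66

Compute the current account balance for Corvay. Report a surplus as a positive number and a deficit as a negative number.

Goods: 96.65 + 161.66 - 247.98 + 412.91 - 222.97 - 75.44 = 124.83
Services: 113.27 + 57.22 = 170.49
Primary income: -53.98 + 19.37 - 20.20 + 21.78 + 70.78 - 12.46 = 25.29
Secondary income: 31.44
Current account = 124.83 + 170.49 + 25.29 + 31.44 = 352.05
(Excluded from the current account — financial account: borrowing by resident firms from foreign banks 53.21, acquisition of a foreign subsidiary by a resident firm (outward FDI) 97.99.)

352.05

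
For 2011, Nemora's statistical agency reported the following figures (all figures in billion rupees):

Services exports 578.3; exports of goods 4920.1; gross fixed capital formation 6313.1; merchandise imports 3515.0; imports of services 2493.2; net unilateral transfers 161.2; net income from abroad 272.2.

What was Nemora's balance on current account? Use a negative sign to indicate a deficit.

Goods balance = 4920.1 - 3515.0 = 1405.1
Services balance = 578.3 - 2493.2 = -1914.9
Trade balance (goods + services) = 1405.1 + (-1914.9) = -509.8
Net primary income = 272.2
Net secondary income = 161.2
Current account = -509.8 + 272.2 + 161.2 = -76.4

-76.4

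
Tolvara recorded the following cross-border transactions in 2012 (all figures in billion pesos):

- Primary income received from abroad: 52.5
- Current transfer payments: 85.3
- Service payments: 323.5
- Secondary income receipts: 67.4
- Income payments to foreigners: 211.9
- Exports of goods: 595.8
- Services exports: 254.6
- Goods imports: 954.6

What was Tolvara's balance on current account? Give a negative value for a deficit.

-605.0

Goods balance = 595.8 - 954.6 = -358.8
Services balance = 254.6 - 323.5 = -68.9
Trade balance (goods + services) = -358.8 + (-68.9) = -427.7
Net primary income = 52.5 - 211.9 = -159.4
Net secondary income = 67.4 - 85.3 = -17.9
Current account = -427.7 + (-159.4) + (-17.9) = -605.0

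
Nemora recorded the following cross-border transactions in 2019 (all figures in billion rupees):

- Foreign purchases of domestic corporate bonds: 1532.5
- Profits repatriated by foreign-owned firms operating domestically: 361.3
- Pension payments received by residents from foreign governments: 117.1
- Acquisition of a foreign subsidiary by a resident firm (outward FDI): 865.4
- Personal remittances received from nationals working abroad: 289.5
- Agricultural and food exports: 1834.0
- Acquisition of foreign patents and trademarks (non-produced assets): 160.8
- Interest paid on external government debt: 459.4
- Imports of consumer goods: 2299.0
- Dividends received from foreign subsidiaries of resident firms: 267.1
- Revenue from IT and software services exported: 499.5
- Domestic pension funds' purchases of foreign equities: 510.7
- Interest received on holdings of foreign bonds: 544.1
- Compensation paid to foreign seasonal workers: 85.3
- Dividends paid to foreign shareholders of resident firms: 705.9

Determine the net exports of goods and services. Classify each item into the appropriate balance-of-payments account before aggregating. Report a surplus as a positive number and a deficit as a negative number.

Goods: 1834.0 - 2299.0 = -465.0
Services: 499.5
Trade balance = -465.0 + 499.5 = 34.5
(Excluded from the trade balance — financial account: foreign purchases of domestic corporate bonds 1532.5, acquisition of a foreign subsidiary by a resident firm (outward FDI) 865.4, domestic pension funds' purchases of foreign equities 510.7; primary income: profits repatriated by foreign-owned firms operating domestically 361.3, interest paid on external government debt 459.4, dividends received from foreign subsidiaries of resident firms 267.1, interest received on holdings of foreign bonds 544.1, compensation paid to foreign seasonal workers 85.3, dividends paid to foreign shareholders of resident firms 705.9; secondary income: pension payments received by residents from foreign governments 117.1, personal remittances received from nationals working abroad 289.5; capital account: acquisition of foreign patents and trademarks (non-produced assets) 160.8.)

34.5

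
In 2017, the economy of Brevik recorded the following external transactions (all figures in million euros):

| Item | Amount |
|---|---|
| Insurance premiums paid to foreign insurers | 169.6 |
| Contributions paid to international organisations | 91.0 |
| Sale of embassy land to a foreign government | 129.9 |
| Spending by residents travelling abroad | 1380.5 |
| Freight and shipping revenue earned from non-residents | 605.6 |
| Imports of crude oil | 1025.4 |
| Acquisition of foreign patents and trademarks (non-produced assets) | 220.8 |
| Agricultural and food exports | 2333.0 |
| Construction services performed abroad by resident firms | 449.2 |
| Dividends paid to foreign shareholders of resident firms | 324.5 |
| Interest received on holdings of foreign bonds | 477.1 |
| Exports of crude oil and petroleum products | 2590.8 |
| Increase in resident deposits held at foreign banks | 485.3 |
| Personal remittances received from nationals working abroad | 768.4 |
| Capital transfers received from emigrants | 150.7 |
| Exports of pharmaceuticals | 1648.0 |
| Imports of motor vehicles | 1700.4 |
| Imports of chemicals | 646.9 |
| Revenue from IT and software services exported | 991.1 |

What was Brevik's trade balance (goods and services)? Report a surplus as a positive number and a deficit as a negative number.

Goods: -1700.4 - 1025.4 + 1648.0 + 2333.0 + 2590.8 - 646.9 = 3199.1
Services: -169.6 - 1380.5 + 605.6 + 449.2 + 991.1 = 495.8
Trade balance = 3199.1 + 495.8 = 3694.9
(Excluded from the trade balance — secondary income: contributions paid to international organisations 91.0, personal remittances received from nationals working abroad 768.4; capital account: sale of embassy land to a foreign government 129.9, acquisition of foreign patents and trademarks (non-produced assets) 220.8, capital transfers received from emigrants 150.7; primary income: dividends paid to foreign shareholders of resident firms 324.5, interest received on holdings of foreign bonds 477.1; financial account: increase in resident deposits held at foreign banks 485.3.)

3694.9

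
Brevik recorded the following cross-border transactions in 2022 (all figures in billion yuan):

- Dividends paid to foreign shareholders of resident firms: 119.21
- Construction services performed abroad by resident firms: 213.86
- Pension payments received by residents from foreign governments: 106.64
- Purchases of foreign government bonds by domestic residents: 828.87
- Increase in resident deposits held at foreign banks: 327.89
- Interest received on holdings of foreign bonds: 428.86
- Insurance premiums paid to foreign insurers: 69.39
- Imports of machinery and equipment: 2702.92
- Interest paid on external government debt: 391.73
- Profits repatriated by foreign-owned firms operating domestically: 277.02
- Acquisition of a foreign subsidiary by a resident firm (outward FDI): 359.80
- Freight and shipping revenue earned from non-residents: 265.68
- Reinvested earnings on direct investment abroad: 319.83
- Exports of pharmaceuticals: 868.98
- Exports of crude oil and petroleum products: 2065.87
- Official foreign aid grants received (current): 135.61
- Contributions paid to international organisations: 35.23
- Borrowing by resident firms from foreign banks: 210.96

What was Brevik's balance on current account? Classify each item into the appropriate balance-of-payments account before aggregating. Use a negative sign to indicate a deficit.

809.83

Goods: 2065.87 + 868.98 - 2702.92 = 231.93
Services: 213.86 - 69.39 + 265.68 = 410.15
Primary income: -391.73 - 277.02 + 428.86 - 119.21 + 319.83 = -39.27
Secondary income: 106.64 - 35.23 + 135.61 = 207.02
Current account = 231.93 + 410.15 + (-39.27) + 207.02 = 809.83
(Excluded from the current account — financial account: purchases of foreign government bonds by domestic residents 828.87, increase in resident deposits held at foreign banks 327.89, acquisition of a foreign subsidiary by a resident firm (outward FDI) 359.80, borrowing by resident firms from foreign banks 210.96.)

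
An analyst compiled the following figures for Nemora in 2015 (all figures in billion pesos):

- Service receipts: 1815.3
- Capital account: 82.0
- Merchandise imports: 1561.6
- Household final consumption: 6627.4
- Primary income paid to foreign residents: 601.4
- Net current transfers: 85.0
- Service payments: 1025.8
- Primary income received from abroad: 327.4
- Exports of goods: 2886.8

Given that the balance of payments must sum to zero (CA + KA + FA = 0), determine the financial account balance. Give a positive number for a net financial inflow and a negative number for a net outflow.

Goods balance = 2886.8 - 1561.6 = 1325.2
Services balance = 1815.3 - 1025.8 = 789.5
Trade balance (goods + services) = 1325.2 + 789.5 = 2114.7
Net primary income = 327.4 - 601.4 = -274.0
Net secondary income = 85.0
Current account = 2114.7 + (-274.0) + 85.0 = 1925.7
Financial account = -(1925.7 + 82.0) = -2007.7

-2007.7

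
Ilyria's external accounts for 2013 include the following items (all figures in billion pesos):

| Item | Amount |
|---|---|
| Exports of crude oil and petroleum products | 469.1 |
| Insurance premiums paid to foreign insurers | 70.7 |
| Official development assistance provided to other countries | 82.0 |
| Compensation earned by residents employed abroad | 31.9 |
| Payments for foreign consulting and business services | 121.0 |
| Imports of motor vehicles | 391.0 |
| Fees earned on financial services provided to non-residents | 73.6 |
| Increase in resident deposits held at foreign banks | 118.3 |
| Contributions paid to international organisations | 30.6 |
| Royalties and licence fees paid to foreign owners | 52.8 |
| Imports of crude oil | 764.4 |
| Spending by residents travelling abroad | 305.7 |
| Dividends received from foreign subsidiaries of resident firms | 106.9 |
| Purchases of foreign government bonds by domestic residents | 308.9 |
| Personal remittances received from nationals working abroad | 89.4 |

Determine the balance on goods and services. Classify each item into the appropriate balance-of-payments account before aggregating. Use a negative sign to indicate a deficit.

Goods: -391.0 - 764.4 + 469.1 = -686.3
Services: -52.8 - 305.7 - 121.0 + 73.6 - 70.7 = -476.6
Trade balance = -686.3 + (-476.6) = -1162.9
(Excluded from the trade balance — secondary income: official development assistance provided to other countries 82.0, contributions paid to international organisations 30.6, personal remittances received from nationals working abroad 89.4; primary income: compensation earned by residents employed abroad 31.9, dividends received from foreign subsidiaries of resident firms 106.9; financial account: increase in resident deposits held at foreign banks 118.3, purchases of foreign government bonds by domestic residents 308.9.)

-1162.9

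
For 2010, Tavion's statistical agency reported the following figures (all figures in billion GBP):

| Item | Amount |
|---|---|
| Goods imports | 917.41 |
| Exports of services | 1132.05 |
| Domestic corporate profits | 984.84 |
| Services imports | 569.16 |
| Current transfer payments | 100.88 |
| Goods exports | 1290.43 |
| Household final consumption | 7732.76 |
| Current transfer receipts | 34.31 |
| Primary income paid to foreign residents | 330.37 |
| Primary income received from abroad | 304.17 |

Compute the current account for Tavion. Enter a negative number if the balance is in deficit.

843.14

Goods balance = 1290.43 - 917.41 = 373.02
Services balance = 1132.05 - 569.16 = 562.89
Trade balance (goods + services) = 373.02 + 562.89 = 935.91
Net primary income = 304.17 - 330.37 = -26.20
Net secondary income = 34.31 - 100.88 = -66.57
Current account = 935.91 + (-26.20) + (-66.57) = 843.14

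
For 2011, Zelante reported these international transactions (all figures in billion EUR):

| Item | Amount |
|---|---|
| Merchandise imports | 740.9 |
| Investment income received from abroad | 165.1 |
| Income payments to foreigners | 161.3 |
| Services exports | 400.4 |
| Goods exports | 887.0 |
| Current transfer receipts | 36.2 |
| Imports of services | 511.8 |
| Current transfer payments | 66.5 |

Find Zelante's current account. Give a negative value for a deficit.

8.2

Goods balance = 887.0 - 740.9 = 146.1
Services balance = 400.4 - 511.8 = -111.4
Trade balance (goods + services) = 146.1 + (-111.4) = 34.7
Net primary income = 165.1 - 161.3 = 3.8
Net secondary income = 36.2 - 66.5 = -30.3
Current account = 34.7 + 3.8 + (-30.3) = 8.2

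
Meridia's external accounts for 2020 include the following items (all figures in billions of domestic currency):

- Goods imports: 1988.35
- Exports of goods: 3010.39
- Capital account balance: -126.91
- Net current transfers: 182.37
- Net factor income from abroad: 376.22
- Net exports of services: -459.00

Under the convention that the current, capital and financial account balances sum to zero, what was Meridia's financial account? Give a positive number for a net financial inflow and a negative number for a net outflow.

Goods balance = 3010.39 - 1988.35 = 1022.04
Services balance = -459.00
Trade balance (goods + services) = 1022.04 + (-459.00) = 563.04
Net primary income = 376.22
Net secondary income = 182.37
Current account = 563.04 + 376.22 + 182.37 = 1121.63
Financial account = -(1121.63 + (-126.91)) = -994.72

-994.72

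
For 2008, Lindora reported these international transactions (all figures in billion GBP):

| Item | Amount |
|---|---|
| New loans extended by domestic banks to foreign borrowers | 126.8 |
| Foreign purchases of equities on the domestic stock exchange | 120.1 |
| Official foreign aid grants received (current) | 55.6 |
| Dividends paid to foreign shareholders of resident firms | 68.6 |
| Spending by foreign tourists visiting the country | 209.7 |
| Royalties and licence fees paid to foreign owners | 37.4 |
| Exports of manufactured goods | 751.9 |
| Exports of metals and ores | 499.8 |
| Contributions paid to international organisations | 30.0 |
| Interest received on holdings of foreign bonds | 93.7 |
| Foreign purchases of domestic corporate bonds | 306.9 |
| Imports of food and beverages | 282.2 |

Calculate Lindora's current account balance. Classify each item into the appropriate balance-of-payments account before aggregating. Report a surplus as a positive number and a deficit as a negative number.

Goods: -282.2 + 499.8 + 751.9 = 969.5
Services: -37.4 + 209.7 = 172.3
Primary income: 93.7 - 68.6 = 25.1
Secondary income: 55.6 - 30.0 = 25.6
Current account = 969.5 + 172.3 + 25.1 + 25.6 = 1192.5
(Excluded from the current account — financial account: new loans extended by domestic banks to foreign borrowers 126.8, foreign purchases of equities on the domestic stock exchange 120.1, foreign purchases of domestic corporate bonds 306.9.)

1192.5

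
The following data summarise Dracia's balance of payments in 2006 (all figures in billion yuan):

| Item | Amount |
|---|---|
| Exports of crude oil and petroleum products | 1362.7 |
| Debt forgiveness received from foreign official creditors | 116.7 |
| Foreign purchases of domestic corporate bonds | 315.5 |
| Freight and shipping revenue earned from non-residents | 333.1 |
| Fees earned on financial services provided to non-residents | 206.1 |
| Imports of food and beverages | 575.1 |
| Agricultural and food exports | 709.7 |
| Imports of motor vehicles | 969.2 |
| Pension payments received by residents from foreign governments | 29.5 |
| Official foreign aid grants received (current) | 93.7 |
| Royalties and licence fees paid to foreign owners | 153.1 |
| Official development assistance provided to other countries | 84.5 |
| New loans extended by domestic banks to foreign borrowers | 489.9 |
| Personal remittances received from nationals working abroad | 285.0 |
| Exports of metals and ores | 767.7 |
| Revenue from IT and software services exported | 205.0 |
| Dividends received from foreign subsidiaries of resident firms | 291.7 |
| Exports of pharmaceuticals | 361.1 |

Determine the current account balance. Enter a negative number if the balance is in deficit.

2863.4

Goods: 361.1 - 969.2 + 1362.7 + 709.7 - 575.1 + 767.7 = 1656.9
Services: 333.1 + 206.1 + 205.0 - 153.1 = 591.1
Primary income: 291.7
Secondary income: 93.7 + 29.5 + 285.0 - 84.5 = 323.7
Current account = 1656.9 + 591.1 + 291.7 + 323.7 = 2863.4
(Excluded from the current account — capital account: debt forgiveness received from foreign official creditors 116.7; financial account: foreign purchases of domestic corporate bonds 315.5, new loans extended by domestic banks to foreign borrowers 489.9.)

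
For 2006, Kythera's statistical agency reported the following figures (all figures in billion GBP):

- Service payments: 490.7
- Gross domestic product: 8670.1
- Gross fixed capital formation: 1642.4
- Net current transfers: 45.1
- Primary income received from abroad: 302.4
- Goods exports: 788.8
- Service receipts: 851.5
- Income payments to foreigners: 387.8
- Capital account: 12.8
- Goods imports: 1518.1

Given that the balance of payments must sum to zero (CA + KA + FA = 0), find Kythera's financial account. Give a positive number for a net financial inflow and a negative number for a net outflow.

396.0

Goods balance = 788.8 - 1518.1 = -729.3
Services balance = 851.5 - 490.7 = 360.8
Trade balance (goods + services) = -729.3 + 360.8 = -368.5
Net primary income = 302.4 - 387.8 = -85.4
Net secondary income = 45.1
Current account = -368.5 + (-85.4) + 45.1 = -408.8
Financial account = -(-408.8 + 12.8) = 396.0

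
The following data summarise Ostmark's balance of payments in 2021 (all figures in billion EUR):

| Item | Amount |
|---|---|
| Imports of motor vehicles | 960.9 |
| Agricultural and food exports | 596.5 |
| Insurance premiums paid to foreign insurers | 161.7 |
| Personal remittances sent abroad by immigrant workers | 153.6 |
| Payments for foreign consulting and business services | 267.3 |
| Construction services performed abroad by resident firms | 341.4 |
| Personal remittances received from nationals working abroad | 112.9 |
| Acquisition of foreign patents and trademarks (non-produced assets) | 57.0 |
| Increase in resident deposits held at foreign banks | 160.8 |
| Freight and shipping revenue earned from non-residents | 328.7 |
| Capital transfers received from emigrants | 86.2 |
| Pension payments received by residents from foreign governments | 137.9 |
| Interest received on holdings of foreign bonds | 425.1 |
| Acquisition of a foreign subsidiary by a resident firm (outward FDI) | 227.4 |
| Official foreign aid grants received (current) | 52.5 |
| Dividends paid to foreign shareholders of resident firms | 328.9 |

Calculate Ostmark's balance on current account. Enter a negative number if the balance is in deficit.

Goods: 596.5 - 960.9 = -364.4
Services: 341.4 + 328.7 - 161.7 - 267.3 = 241.1
Primary income: 425.1 - 328.9 = 96.2
Secondary income: -153.6 + 112.9 + 52.5 + 137.9 = 149.7
Current account = (-364.4) + 241.1 + 96.2 + 149.7 = 122.6
(Excluded from the current account — capital account: acquisition of foreign patents and trademarks (non-produced assets) 57.0, capital transfers received from emigrants 86.2; financial account: increase in resident deposits held at foreign banks 160.8, acquisition of a foreign subsidiary by a resident firm (outward FDI) 227.4.)

122.6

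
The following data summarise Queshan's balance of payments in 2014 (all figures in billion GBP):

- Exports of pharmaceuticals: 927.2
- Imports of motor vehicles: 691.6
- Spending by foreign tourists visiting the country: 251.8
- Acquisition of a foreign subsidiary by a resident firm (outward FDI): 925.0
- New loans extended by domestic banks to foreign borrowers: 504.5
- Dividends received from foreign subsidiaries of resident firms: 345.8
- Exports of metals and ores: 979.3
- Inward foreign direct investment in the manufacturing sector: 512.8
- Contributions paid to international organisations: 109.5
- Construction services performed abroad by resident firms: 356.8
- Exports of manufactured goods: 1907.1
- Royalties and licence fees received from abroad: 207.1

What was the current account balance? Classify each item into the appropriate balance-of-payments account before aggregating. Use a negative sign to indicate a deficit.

Goods: 927.2 - 691.6 + 1907.1 + 979.3 = 3122.0
Services: 207.1 + 251.8 + 356.8 = 815.7
Primary income: 345.8
Secondary income: -109.5
Current account = 3122.0 + 815.7 + 345.8 + (-109.5) = 4174.0
(Excluded from the current account — financial account: acquisition of a foreign subsidiary by a resident firm (outward FDI) 925.0, new loans extended by domestic banks to foreign borrowers 504.5, inward foreign direct investment in the manufacturing sector 512.8.)

4174.0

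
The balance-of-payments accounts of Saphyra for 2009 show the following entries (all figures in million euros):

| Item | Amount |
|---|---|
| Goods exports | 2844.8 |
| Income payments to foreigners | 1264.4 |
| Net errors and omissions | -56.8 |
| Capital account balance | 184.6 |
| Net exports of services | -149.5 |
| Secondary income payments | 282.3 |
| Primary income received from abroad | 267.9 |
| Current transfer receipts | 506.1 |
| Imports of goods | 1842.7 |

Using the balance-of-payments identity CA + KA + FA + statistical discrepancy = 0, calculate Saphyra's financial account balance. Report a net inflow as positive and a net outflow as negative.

Goods balance = 2844.8 - 1842.7 = 1002.1
Services balance = -149.5
Trade balance (goods + services) = 1002.1 + (-149.5) = 852.6
Net primary income = 267.9 - 1264.4 = -996.5
Net secondary income = 506.1 - 282.3 = 223.8
Current account = 852.6 + (-996.5) + 223.8 = 79.9
Financial account = -(79.9 + 184.6 + (-56.8)) = -207.7

-207.7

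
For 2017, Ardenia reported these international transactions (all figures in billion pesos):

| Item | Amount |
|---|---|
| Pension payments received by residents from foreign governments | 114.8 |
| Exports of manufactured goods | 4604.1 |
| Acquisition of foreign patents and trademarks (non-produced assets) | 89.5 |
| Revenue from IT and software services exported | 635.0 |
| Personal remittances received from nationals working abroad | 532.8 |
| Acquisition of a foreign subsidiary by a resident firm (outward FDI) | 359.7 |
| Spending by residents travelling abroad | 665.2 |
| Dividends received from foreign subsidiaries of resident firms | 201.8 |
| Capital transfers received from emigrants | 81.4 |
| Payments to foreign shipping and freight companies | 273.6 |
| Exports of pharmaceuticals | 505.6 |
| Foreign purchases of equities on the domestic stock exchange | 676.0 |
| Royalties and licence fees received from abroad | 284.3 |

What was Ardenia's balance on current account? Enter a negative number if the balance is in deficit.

5939.6

Goods: 505.6 + 4604.1 = 5109.7
Services: 284.3 - 665.2 - 273.6 + 635.0 = -19.5
Primary income: 201.8
Secondary income: 532.8 + 114.8 = 647.6
Current account = 5109.7 + (-19.5) + 201.8 + 647.6 = 5939.6
(Excluded from the current account — capital account: acquisition of foreign patents and trademarks (non-produced assets) 89.5, capital transfers received from emigrants 81.4; financial account: acquisition of a foreign subsidiary by a resident firm (outward FDI) 359.7, foreign purchases of equities on the domestic stock exchange 676.0.)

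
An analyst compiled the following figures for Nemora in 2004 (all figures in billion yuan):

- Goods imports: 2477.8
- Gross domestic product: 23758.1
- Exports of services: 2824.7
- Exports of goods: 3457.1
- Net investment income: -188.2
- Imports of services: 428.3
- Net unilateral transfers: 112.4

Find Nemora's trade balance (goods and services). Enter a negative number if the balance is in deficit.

Goods balance = 3457.1 - 2477.8 = 979.3
Services balance = 2824.7 - 428.3 = 2396.4
Trade balance (goods + services) = 979.3 + 2396.4 = 3375.7

3375.7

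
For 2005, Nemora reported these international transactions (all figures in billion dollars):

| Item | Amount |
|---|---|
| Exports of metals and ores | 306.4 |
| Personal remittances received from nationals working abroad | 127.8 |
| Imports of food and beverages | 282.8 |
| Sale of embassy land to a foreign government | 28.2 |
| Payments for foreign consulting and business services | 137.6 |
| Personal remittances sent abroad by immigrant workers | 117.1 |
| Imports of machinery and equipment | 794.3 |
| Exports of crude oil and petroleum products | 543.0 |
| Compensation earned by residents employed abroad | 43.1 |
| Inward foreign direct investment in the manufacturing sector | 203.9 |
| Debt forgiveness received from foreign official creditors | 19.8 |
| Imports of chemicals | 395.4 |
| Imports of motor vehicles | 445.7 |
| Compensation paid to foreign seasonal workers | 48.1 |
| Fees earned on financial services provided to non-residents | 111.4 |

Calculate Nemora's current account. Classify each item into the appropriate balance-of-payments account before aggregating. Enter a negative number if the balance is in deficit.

Goods: 306.4 - 395.4 - 282.8 - 445.7 + 543.0 - 794.3 = -1068.8
Services: -137.6 + 111.4 = -26.2
Primary income: -48.1 + 43.1 = -5.0
Secondary income: -117.1 + 127.8 = 10.7
Current account = (-1068.8) + (-26.2) + (-5.0) + 10.7 = -1089.3
(Excluded from the current account — capital account: sale of embassy land to a foreign government 28.2, debt forgiveness received from foreign official creditors 19.8; financial account: inward foreign direct investment in the manufacturing sector 203.9.)

-1089.3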